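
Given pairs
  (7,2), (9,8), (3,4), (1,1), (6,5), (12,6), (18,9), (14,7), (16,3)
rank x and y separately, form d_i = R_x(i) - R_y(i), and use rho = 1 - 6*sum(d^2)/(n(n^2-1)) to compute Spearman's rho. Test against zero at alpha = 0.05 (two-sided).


Step 1: Rank x and y separately (midranks; no ties here).
rank(x): 7->4, 9->5, 3->2, 1->1, 6->3, 12->6, 18->9, 14->7, 16->8
rank(y): 2->2, 8->8, 4->4, 1->1, 5->5, 6->6, 9->9, 7->7, 3->3
Step 2: d_i = R_x(i) - R_y(i); compute d_i^2.
  (4-2)^2=4, (5-8)^2=9, (2-4)^2=4, (1-1)^2=0, (3-5)^2=4, (6-6)^2=0, (9-9)^2=0, (7-7)^2=0, (8-3)^2=25
sum(d^2) = 46.
Step 3: rho = 1 - 6*46 / (9*(9^2 - 1)) = 1 - 276/720 = 0.616667.
Step 4: Under H0, t = rho * sqrt((n-2)/(1-rho^2)) = 2.0725 ~ t(7).
Step 5: Two-sided p-value from the t-distribution with 7 df = 0.076929.
Step 6: alpha = 0.05. fail to reject H0.

rho = 0.6167, p = 0.076929, fail to reject H0 at alpha = 0.05.


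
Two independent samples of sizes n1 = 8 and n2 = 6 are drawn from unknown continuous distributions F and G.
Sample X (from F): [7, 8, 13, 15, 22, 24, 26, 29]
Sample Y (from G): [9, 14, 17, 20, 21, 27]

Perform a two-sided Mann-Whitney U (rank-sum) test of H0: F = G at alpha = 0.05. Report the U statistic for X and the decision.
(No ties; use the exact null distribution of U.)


Step 1: Combine and sort all 14 observations; assign midranks.
sorted (value, group): (7,X), (8,X), (9,Y), (13,X), (14,Y), (15,X), (17,Y), (20,Y), (21,Y), (22,X), (24,X), (26,X), (27,Y), (29,X)
ranks: 7->1, 8->2, 9->3, 13->4, 14->5, 15->6, 17->7, 20->8, 21->9, 22->10, 24->11, 26->12, 27->13, 29->14
Step 2: Rank sum for X: R1 = 1 + 2 + 4 + 6 + 10 + 11 + 12 + 14 = 60.
Step 3: U_X = R1 - n1(n1+1)/2 = 60 - 8*9/2 = 60 - 36 = 24.
       U_Y = n1*n2 - U_X = 48 - 24 = 24.
Step 4: No ties, so the exact null distribution of U (based on enumerating the C(14,8) = 3003 equally likely rank assignments) gives the two-sided p-value.
Step 5: p-value = 1.000000; compare to alpha = 0.05. fail to reject H0.

U_X = 24, p = 1.000000, fail to reject H0 at alpha = 0.05.


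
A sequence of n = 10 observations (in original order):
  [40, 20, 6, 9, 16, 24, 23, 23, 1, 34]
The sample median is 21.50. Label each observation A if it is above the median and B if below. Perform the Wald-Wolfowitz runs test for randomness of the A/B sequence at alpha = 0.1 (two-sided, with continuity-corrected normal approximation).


Step 1: Compute median = 21.50; label A = above, B = below.
Labels in order: ABBBBAAABA  (n_A = 5, n_B = 5)
Step 2: Count runs R = 5.
Step 3: Under H0 (random ordering), E[R] = 2*n_A*n_B/(n_A+n_B) + 1 = 2*5*5/10 + 1 = 6.0000.
        Var[R] = 2*n_A*n_B*(2*n_A*n_B - n_A - n_B) / ((n_A+n_B)^2 * (n_A+n_B-1)) = 2000/900 = 2.2222.
        SD[R] = 1.4907.
Step 4: Continuity-corrected z = (R + 0.5 - E[R]) / SD[R] = (5 + 0.5 - 6.0000) / 1.4907 = -0.3354.
Step 5: Two-sided p-value via normal approximation = 2*(1 - Phi(|z|)) = 0.737316.
Step 6: alpha = 0.1. fail to reject H0.

R = 5, z = -0.3354, p = 0.737316, fail to reject H0.


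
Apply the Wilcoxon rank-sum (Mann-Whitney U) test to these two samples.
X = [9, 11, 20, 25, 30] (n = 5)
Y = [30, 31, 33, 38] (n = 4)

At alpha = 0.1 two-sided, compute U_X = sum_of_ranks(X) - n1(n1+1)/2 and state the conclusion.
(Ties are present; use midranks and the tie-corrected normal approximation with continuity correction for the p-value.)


Step 1: Combine and sort all 9 observations; assign midranks.
sorted (value, group): (9,X), (11,X), (20,X), (25,X), (30,X), (30,Y), (31,Y), (33,Y), (38,Y)
ranks: 9->1, 11->2, 20->3, 25->4, 30->5.5, 30->5.5, 31->7, 33->8, 38->9
Step 2: Rank sum for X: R1 = 1 + 2 + 3 + 4 + 5.5 = 15.5.
Step 3: U_X = R1 - n1(n1+1)/2 = 15.5 - 5*6/2 = 15.5 - 15 = 0.5.
       U_Y = n1*n2 - U_X = 20 - 0.5 = 19.5.
Step 4: Ties are present, so use the tie-corrected normal approximation (with continuity correction) for the p-value.
Step 5: p-value = 0.026844; compare to alpha = 0.1. reject H0.

U_X = 0.5, p = 0.026844, reject H0 at alpha = 0.1.


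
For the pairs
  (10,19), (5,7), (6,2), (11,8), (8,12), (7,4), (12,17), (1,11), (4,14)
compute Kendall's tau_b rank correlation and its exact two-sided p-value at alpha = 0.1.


Step 1: Enumerate the 36 unordered pairs (i,j) with i<j and classify each by sign(x_j-x_i) * sign(y_j-y_i).
  (1,2):dx=-5,dy=-12->C; (1,3):dx=-4,dy=-17->C; (1,4):dx=+1,dy=-11->D; (1,5):dx=-2,dy=-7->C
  (1,6):dx=-3,dy=-15->C; (1,7):dx=+2,dy=-2->D; (1,8):dx=-9,dy=-8->C; (1,9):dx=-6,dy=-5->C
  (2,3):dx=+1,dy=-5->D; (2,4):dx=+6,dy=+1->C; (2,5):dx=+3,dy=+5->C; (2,6):dx=+2,dy=-3->D
  (2,7):dx=+7,dy=+10->C; (2,8):dx=-4,dy=+4->D; (2,9):dx=-1,dy=+7->D; (3,4):dx=+5,dy=+6->C
  (3,5):dx=+2,dy=+10->C; (3,6):dx=+1,dy=+2->C; (3,7):dx=+6,dy=+15->C; (3,8):dx=-5,dy=+9->D
  (3,9):dx=-2,dy=+12->D; (4,5):dx=-3,dy=+4->D; (4,6):dx=-4,dy=-4->C; (4,7):dx=+1,dy=+9->C
  (4,8):dx=-10,dy=+3->D; (4,9):dx=-7,dy=+6->D; (5,6):dx=-1,dy=-8->C; (5,7):dx=+4,dy=+5->C
  (5,8):dx=-7,dy=-1->C; (5,9):dx=-4,dy=+2->D; (6,7):dx=+5,dy=+13->C; (6,8):dx=-6,dy=+7->D
  (6,9):dx=-3,dy=+10->D; (7,8):dx=-11,dy=-6->C; (7,9):dx=-8,dy=-3->C; (8,9):dx=+3,dy=+3->C
Step 2: C = 22, D = 14, total pairs = 36.
Step 3: tau = (C - D)/(n(n-1)/2) = (22 - 14)/36 = 0.222222.
Step 4: Exact two-sided p-value (enumerate n! = 362880 permutations of y under H0): p = 0.476709.
Step 5: alpha = 0.1. fail to reject H0.

tau_b = 0.2222 (C=22, D=14), p = 0.476709, fail to reject H0.


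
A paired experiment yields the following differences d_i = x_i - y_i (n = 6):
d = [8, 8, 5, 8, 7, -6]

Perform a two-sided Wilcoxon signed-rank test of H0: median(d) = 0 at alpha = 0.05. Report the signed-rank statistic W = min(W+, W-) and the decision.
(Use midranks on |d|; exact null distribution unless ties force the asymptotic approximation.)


Step 1: Drop any zero differences (none here) and take |d_i|.
|d| = [8, 8, 5, 8, 7, 6]
Step 2: Midrank |d_i| (ties get averaged ranks).
ranks: |8|->5, |8|->5, |5|->1, |8|->5, |7|->3, |6|->2
Step 3: Attach original signs; sum ranks with positive sign and with negative sign.
W+ = 5 + 5 + 1 + 5 + 3 = 19
W- = 2 = 2
(Check: W+ + W- = 21 should equal n(n+1)/2 = 21.)
Step 4: Test statistic W = min(W+, W-) = 2.
Step 5: Ties in |d|, so use the tie-corrected normal approximation.
        E[W] = n(n+1)/4 = 6*7/4 = 10.5.
        Tie groups: |d|=8 (t=3); sum(t^3 - t) = 24.
        Var[W] = n(n+1)(2n+1)/24 - sum(t^3-t)/48 = 546/24 - 24/48 = 22.25.
        z = (W - E[W]) / sqrt(Var[W]) = (2 - 10.5) / 4.7170 = -1.8020.
        Two-sided p = 2*Phi(z) = 0.071546.
Step 6: alpha = 0.05. fail to reject H0.

W+ = 19, W- = 2, W = min = 2, p = 0.071546, fail to reject H0.


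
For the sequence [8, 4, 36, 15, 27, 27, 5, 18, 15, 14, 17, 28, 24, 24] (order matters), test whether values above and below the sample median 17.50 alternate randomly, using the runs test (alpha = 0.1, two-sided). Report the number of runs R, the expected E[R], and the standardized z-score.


Step 1: Compute median = 17.50; label A = above, B = below.
Labels in order: BBABAABABBBAAA  (n_A = 7, n_B = 7)
Step 2: Count runs R = 8.
Step 3: Under H0 (random ordering), E[R] = 2*n_A*n_B/(n_A+n_B) + 1 = 2*7*7/14 + 1 = 8.0000.
        Var[R] = 2*n_A*n_B*(2*n_A*n_B - n_A - n_B) / ((n_A+n_B)^2 * (n_A+n_B-1)) = 8232/2548 = 3.2308.
        SD[R] = 1.7974.
Step 4: R = E[R], so z = 0 with no continuity correction.
Step 5: Two-sided p-value via normal approximation = 2*(1 - Phi(|z|)) = 1.000000.
Step 6: alpha = 0.1. fail to reject H0.

R = 8, z = 0.0000, p = 1.000000, fail to reject H0.


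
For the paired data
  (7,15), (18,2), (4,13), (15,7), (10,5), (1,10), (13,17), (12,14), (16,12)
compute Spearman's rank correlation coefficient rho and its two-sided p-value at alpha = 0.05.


Step 1: Rank x and y separately (midranks; no ties here).
rank(x): 7->3, 18->9, 4->2, 15->7, 10->4, 1->1, 13->6, 12->5, 16->8
rank(y): 15->8, 2->1, 13->6, 7->3, 5->2, 10->4, 17->9, 14->7, 12->5
Step 2: d_i = R_x(i) - R_y(i); compute d_i^2.
  (3-8)^2=25, (9-1)^2=64, (2-6)^2=16, (7-3)^2=16, (4-2)^2=4, (1-4)^2=9, (6-9)^2=9, (5-7)^2=4, (8-5)^2=9
sum(d^2) = 156.
Step 3: rho = 1 - 6*156 / (9*(9^2 - 1)) = 1 - 936/720 = -0.300000.
Step 4: Under H0, t = rho * sqrt((n-2)/(1-rho^2)) = -0.8321 ~ t(7).
Step 5: Two-sided p-value from the t-distribution with 7 df = 0.432845.
Step 6: alpha = 0.05. fail to reject H0.

rho = -0.3000, p = 0.432845, fail to reject H0 at alpha = 0.05.


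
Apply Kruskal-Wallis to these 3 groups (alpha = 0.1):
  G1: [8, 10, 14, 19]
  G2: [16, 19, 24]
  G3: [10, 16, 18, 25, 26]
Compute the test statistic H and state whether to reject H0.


Step 1: Combine all N = 12 observations and assign midranks.
sorted (value, group, rank): (8,G1,1), (10,G1,2.5), (10,G3,2.5), (14,G1,4), (16,G2,5.5), (16,G3,5.5), (18,G3,7), (19,G1,8.5), (19,G2,8.5), (24,G2,10), (25,G3,11), (26,G3,12)
Step 2: Sum ranks within each group.
R_1 = 16 (n_1 = 4)
R_2 = 24 (n_2 = 3)
R_3 = 38 (n_3 = 5)
Step 3: H = 12/(N(N+1)) * sum(R_i^2/n_i) - 3(N+1)
     = 12/(12*13) * (16^2/4 + 24^2/3 + 38^2/5) - 3*13
     = 0.076923 * 544.8 - 39
     = 2.907692.
Step 4: Ties present; correction factor C = 1 - 18/(12^3 - 12) = 0.989510. Corrected H = 2.907692 / 0.989510 = 2.938516.
Step 5: Under H0, H ~ chi^2(2); p-value = 0.230096.
Step 6: alpha = 0.1. fail to reject H0.

H = 2.9385, df = 2, p = 0.230096, fail to reject H0.


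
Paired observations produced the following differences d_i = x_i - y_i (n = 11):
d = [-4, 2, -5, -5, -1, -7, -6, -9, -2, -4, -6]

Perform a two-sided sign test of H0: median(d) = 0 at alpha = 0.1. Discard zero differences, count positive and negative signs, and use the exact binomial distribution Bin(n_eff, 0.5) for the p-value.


Step 1: Discard zero differences. Original n = 11; n_eff = number of nonzero differences = 11.
Nonzero differences (with sign): -4, +2, -5, -5, -1, -7, -6, -9, -2, -4, -6
Step 2: Count signs: positive = 1, negative = 10.
Step 3: Under H0: P(positive) = 0.5, so the number of positives S ~ Bin(11, 0.5).
Step 4: Two-sided exact p-value = sum of Bin(11,0.5) probabilities at or below the observed probability = 0.011719.
Step 5: alpha = 0.1. reject H0.

n_eff = 11, pos = 1, neg = 10, p = 0.011719, reject H0.


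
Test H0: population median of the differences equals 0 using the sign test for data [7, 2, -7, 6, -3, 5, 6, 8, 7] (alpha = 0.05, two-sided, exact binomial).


Step 1: Discard zero differences. Original n = 9; n_eff = number of nonzero differences = 9.
Nonzero differences (with sign): +7, +2, -7, +6, -3, +5, +6, +8, +7
Step 2: Count signs: positive = 7, negative = 2.
Step 3: Under H0: P(positive) = 0.5, so the number of positives S ~ Bin(9, 0.5).
Step 4: Two-sided exact p-value = sum of Bin(9,0.5) probabilities at or below the observed probability = 0.179688.
Step 5: alpha = 0.05. fail to reject H0.

n_eff = 9, pos = 7, neg = 2, p = 0.179688, fail to reject H0.


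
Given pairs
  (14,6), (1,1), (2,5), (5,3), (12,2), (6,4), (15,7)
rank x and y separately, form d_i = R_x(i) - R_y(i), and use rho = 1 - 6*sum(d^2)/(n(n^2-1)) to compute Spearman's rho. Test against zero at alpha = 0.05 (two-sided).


Step 1: Rank x and y separately (midranks; no ties here).
rank(x): 14->6, 1->1, 2->2, 5->3, 12->5, 6->4, 15->7
rank(y): 6->6, 1->1, 5->5, 3->3, 2->2, 4->4, 7->7
Step 2: d_i = R_x(i) - R_y(i); compute d_i^2.
  (6-6)^2=0, (1-1)^2=0, (2-5)^2=9, (3-3)^2=0, (5-2)^2=9, (4-4)^2=0, (7-7)^2=0
sum(d^2) = 18.
Step 3: rho = 1 - 6*18 / (7*(7^2 - 1)) = 1 - 108/336 = 0.678571.
Step 4: Under H0, t = rho * sqrt((n-2)/(1-rho^2)) = 2.0657 ~ t(5).
Step 5: Two-sided p-value from the t-distribution with 5 df = 0.093750.
Step 6: alpha = 0.05. fail to reject H0.

rho = 0.6786, p = 0.093750, fail to reject H0 at alpha = 0.05.


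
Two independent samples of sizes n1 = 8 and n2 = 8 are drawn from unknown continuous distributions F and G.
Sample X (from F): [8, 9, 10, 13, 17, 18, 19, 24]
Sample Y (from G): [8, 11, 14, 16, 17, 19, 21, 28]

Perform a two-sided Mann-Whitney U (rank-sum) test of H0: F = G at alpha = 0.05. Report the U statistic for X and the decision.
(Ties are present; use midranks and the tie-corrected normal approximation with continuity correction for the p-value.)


Step 1: Combine and sort all 16 observations; assign midranks.
sorted (value, group): (8,X), (8,Y), (9,X), (10,X), (11,Y), (13,X), (14,Y), (16,Y), (17,X), (17,Y), (18,X), (19,X), (19,Y), (21,Y), (24,X), (28,Y)
ranks: 8->1.5, 8->1.5, 9->3, 10->4, 11->5, 13->6, 14->7, 16->8, 17->9.5, 17->9.5, 18->11, 19->12.5, 19->12.5, 21->14, 24->15, 28->16
Step 2: Rank sum for X: R1 = 1.5 + 3 + 4 + 6 + 9.5 + 11 + 12.5 + 15 = 62.5.
Step 3: U_X = R1 - n1(n1+1)/2 = 62.5 - 8*9/2 = 62.5 - 36 = 26.5.
       U_Y = n1*n2 - U_X = 64 - 26.5 = 37.5.
Step 4: Ties are present, so use the tie-corrected normal approximation (with continuity correction) for the p-value.
Step 5: p-value = 0.598703; compare to alpha = 0.05. fail to reject H0.

U_X = 26.5, p = 0.598703, fail to reject H0 at alpha = 0.05.


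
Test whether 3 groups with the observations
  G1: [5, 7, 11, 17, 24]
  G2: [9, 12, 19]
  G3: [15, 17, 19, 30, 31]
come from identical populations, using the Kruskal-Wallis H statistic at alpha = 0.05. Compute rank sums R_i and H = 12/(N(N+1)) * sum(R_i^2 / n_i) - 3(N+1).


Step 1: Combine all N = 13 observations and assign midranks.
sorted (value, group, rank): (5,G1,1), (7,G1,2), (9,G2,3), (11,G1,4), (12,G2,5), (15,G3,6), (17,G1,7.5), (17,G3,7.5), (19,G2,9.5), (19,G3,9.5), (24,G1,11), (30,G3,12), (31,G3,13)
Step 2: Sum ranks within each group.
R_1 = 25.5 (n_1 = 5)
R_2 = 17.5 (n_2 = 3)
R_3 = 48 (n_3 = 5)
Step 3: H = 12/(N(N+1)) * sum(R_i^2/n_i) - 3(N+1)
     = 12/(13*14) * (25.5^2/5 + 17.5^2/3 + 48^2/5) - 3*14
     = 0.065934 * 692.933 - 42
     = 3.687912.
Step 4: Ties present; correction factor C = 1 - 12/(13^3 - 13) = 0.994505. Corrected H = 3.687912 / 0.994505 = 3.708287.
Step 5: Under H0, H ~ chi^2(2); p-value = 0.156587.
Step 6: alpha = 0.05. fail to reject H0.

H = 3.7083, df = 2, p = 0.156587, fail to reject H0.


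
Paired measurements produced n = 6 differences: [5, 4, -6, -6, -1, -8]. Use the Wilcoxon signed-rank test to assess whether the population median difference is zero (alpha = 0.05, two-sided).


Step 1: Drop any zero differences (none here) and take |d_i|.
|d| = [5, 4, 6, 6, 1, 8]
Step 2: Midrank |d_i| (ties get averaged ranks).
ranks: |5|->3, |4|->2, |6|->4.5, |6|->4.5, |1|->1, |8|->6
Step 3: Attach original signs; sum ranks with positive sign and with negative sign.
W+ = 3 + 2 = 5
W- = 4.5 + 4.5 + 1 + 6 = 16
(Check: W+ + W- = 21 should equal n(n+1)/2 = 21.)
Step 4: Test statistic W = min(W+, W-) = 5.
Step 5: Ties in |d|, so use the tie-corrected normal approximation.
        E[W] = n(n+1)/4 = 6*7/4 = 10.5.
        Tie groups: |d|=6 (t=2); sum(t^3 - t) = 6.
        Var[W] = n(n+1)(2n+1)/24 - sum(t^3-t)/48 = 546/24 - 6/48 = 22.625.
        z = (W - E[W]) / sqrt(Var[W]) = (5 - 10.5) / 4.7566 = -1.1563.
        Two-sided p = 2*Phi(z) = 0.247561.
Step 6: alpha = 0.05. fail to reject H0.

W+ = 5, W- = 16, W = min = 5, p = 0.247561, fail to reject H0.


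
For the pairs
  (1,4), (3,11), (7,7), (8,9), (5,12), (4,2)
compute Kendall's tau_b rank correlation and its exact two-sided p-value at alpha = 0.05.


Step 1: Enumerate the 15 unordered pairs (i,j) with i<j and classify each by sign(x_j-x_i) * sign(y_j-y_i).
  (1,2):dx=+2,dy=+7->C; (1,3):dx=+6,dy=+3->C; (1,4):dx=+7,dy=+5->C; (1,5):dx=+4,dy=+8->C
  (1,6):dx=+3,dy=-2->D; (2,3):dx=+4,dy=-4->D; (2,4):dx=+5,dy=-2->D; (2,5):dx=+2,dy=+1->C
  (2,6):dx=+1,dy=-9->D; (3,4):dx=+1,dy=+2->C; (3,5):dx=-2,dy=+5->D; (3,6):dx=-3,dy=-5->C
  (4,5):dx=-3,dy=+3->D; (4,6):dx=-4,dy=-7->C; (5,6):dx=-1,dy=-10->C
Step 2: C = 9, D = 6, total pairs = 15.
Step 3: tau = (C - D)/(n(n-1)/2) = (9 - 6)/15 = 0.200000.
Step 4: Exact two-sided p-value (enumerate n! = 720 permutations of y under H0): p = 0.719444.
Step 5: alpha = 0.05. fail to reject H0.

tau_b = 0.2000 (C=9, D=6), p = 0.719444, fail to reject H0.


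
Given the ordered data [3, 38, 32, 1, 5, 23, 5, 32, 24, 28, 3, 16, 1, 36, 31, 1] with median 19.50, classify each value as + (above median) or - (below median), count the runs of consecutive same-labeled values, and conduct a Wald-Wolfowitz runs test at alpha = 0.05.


Step 1: Compute median = 19.50; label A = above, B = below.
Labels in order: BAABBABAAABBBAAB  (n_A = 8, n_B = 8)
Step 2: Count runs R = 9.
Step 3: Under H0 (random ordering), E[R] = 2*n_A*n_B/(n_A+n_B) + 1 = 2*8*8/16 + 1 = 9.0000.
        Var[R] = 2*n_A*n_B*(2*n_A*n_B - n_A - n_B) / ((n_A+n_B)^2 * (n_A+n_B-1)) = 14336/3840 = 3.7333.
        SD[R] = 1.9322.
Step 4: R = E[R], so z = 0 with no continuity correction.
Step 5: Two-sided p-value via normal approximation = 2*(1 - Phi(|z|)) = 1.000000.
Step 6: alpha = 0.05. fail to reject H0.

R = 9, z = 0.0000, p = 1.000000, fail to reject H0.


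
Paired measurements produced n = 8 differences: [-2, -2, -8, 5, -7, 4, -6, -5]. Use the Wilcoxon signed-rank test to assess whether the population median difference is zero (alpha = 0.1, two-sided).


Step 1: Drop any zero differences (none here) and take |d_i|.
|d| = [2, 2, 8, 5, 7, 4, 6, 5]
Step 2: Midrank |d_i| (ties get averaged ranks).
ranks: |2|->1.5, |2|->1.5, |8|->8, |5|->4.5, |7|->7, |4|->3, |6|->6, |5|->4.5
Step 3: Attach original signs; sum ranks with positive sign and with negative sign.
W+ = 4.5 + 3 = 7.5
W- = 1.5 + 1.5 + 8 + 7 + 6 + 4.5 = 28.5
(Check: W+ + W- = 36 should equal n(n+1)/2 = 36.)
Step 4: Test statistic W = min(W+, W-) = 7.5.
Step 5: Ties in |d|, so use the tie-corrected normal approximation.
        E[W] = n(n+1)/4 = 8*9/4 = 18.
        Tie groups: |d|=2 (t=2), |d|=5 (t=2); sum(t^3 - t) = 12.
        Var[W] = n(n+1)(2n+1)/24 - sum(t^3-t)/48 = 1224/24 - 12/48 = 50.75.
        z = (W - E[W]) / sqrt(Var[W]) = (7.5 - 18) / 7.1239 = -1.4739.
        Two-sided p = 2*Phi(z) = 0.140506.
Step 6: alpha = 0.1. fail to reject H0.

W+ = 7.5, W- = 28.5, W = min = 7.5, p = 0.140506, fail to reject H0.


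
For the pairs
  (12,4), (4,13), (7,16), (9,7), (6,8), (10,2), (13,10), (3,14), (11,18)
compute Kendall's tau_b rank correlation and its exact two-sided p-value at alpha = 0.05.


Step 1: Enumerate the 36 unordered pairs (i,j) with i<j and classify each by sign(x_j-x_i) * sign(y_j-y_i).
  (1,2):dx=-8,dy=+9->D; (1,3):dx=-5,dy=+12->D; (1,4):dx=-3,dy=+3->D; (1,5):dx=-6,dy=+4->D
  (1,6):dx=-2,dy=-2->C; (1,7):dx=+1,dy=+6->C; (1,8):dx=-9,dy=+10->D; (1,9):dx=-1,dy=+14->D
  (2,3):dx=+3,dy=+3->C; (2,4):dx=+5,dy=-6->D; (2,5):dx=+2,dy=-5->D; (2,6):dx=+6,dy=-11->D
  (2,7):dx=+9,dy=-3->D; (2,8):dx=-1,dy=+1->D; (2,9):dx=+7,dy=+5->C; (3,4):dx=+2,dy=-9->D
  (3,5):dx=-1,dy=-8->C; (3,6):dx=+3,dy=-14->D; (3,7):dx=+6,dy=-6->D; (3,8):dx=-4,dy=-2->C
  (3,9):dx=+4,dy=+2->C; (4,5):dx=-3,dy=+1->D; (4,6):dx=+1,dy=-5->D; (4,7):dx=+4,dy=+3->C
  (4,8):dx=-6,dy=+7->D; (4,9):dx=+2,dy=+11->C; (5,6):dx=+4,dy=-6->D; (5,7):dx=+7,dy=+2->C
  (5,8):dx=-3,dy=+6->D; (5,9):dx=+5,dy=+10->C; (6,7):dx=+3,dy=+8->C; (6,8):dx=-7,dy=+12->D
  (6,9):dx=+1,dy=+16->C; (7,8):dx=-10,dy=+4->D; (7,9):dx=-2,dy=+8->D; (8,9):dx=+8,dy=+4->C
Step 2: C = 14, D = 22, total pairs = 36.
Step 3: tau = (C - D)/(n(n-1)/2) = (14 - 22)/36 = -0.222222.
Step 4: Exact two-sided p-value (enumerate n! = 362880 permutations of y under H0): p = 0.476709.
Step 5: alpha = 0.05. fail to reject H0.

tau_b = -0.2222 (C=14, D=22), p = 0.476709, fail to reject H0.


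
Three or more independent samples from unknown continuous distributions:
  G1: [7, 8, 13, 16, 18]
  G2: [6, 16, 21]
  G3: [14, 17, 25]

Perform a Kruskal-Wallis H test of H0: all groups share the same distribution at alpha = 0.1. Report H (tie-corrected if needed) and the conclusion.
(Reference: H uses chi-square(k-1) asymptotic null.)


Step 1: Combine all N = 11 observations and assign midranks.
sorted (value, group, rank): (6,G2,1), (7,G1,2), (8,G1,3), (13,G1,4), (14,G3,5), (16,G1,6.5), (16,G2,6.5), (17,G3,8), (18,G1,9), (21,G2,10), (25,G3,11)
Step 2: Sum ranks within each group.
R_1 = 24.5 (n_1 = 5)
R_2 = 17.5 (n_2 = 3)
R_3 = 24 (n_3 = 3)
Step 3: H = 12/(N(N+1)) * sum(R_i^2/n_i) - 3(N+1)
     = 12/(11*12) * (24.5^2/5 + 17.5^2/3 + 24^2/3) - 3*12
     = 0.090909 * 414.133 - 36
     = 1.648485.
Step 4: Ties present; correction factor C = 1 - 6/(11^3 - 11) = 0.995455. Corrected H = 1.648485 / 0.995455 = 1.656012.
Step 5: Under H0, H ~ chi^2(2); p-value = 0.436920.
Step 6: alpha = 0.1. fail to reject H0.

H = 1.6560, df = 2, p = 0.436920, fail to reject H0.


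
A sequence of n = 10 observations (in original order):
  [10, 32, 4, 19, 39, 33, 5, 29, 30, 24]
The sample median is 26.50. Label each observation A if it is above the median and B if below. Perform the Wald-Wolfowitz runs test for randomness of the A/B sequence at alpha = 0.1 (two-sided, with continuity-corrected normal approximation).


Step 1: Compute median = 26.50; label A = above, B = below.
Labels in order: BABBAABAAB  (n_A = 5, n_B = 5)
Step 2: Count runs R = 7.
Step 3: Under H0 (random ordering), E[R] = 2*n_A*n_B/(n_A+n_B) + 1 = 2*5*5/10 + 1 = 6.0000.
        Var[R] = 2*n_A*n_B*(2*n_A*n_B - n_A - n_B) / ((n_A+n_B)^2 * (n_A+n_B-1)) = 2000/900 = 2.2222.
        SD[R] = 1.4907.
Step 4: Continuity-corrected z = (R - 0.5 - E[R]) / SD[R] = (7 - 0.5 - 6.0000) / 1.4907 = 0.3354.
Step 5: Two-sided p-value via normal approximation = 2*(1 - Phi(|z|)) = 0.737316.
Step 6: alpha = 0.1. fail to reject H0.

R = 7, z = 0.3354, p = 0.737316, fail to reject H0.


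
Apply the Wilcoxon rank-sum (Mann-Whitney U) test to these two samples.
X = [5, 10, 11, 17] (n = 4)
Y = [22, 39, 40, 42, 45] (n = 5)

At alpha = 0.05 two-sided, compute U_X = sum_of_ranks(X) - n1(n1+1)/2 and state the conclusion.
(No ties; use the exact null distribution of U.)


Step 1: Combine and sort all 9 observations; assign midranks.
sorted (value, group): (5,X), (10,X), (11,X), (17,X), (22,Y), (39,Y), (40,Y), (42,Y), (45,Y)
ranks: 5->1, 10->2, 11->3, 17->4, 22->5, 39->6, 40->7, 42->8, 45->9
Step 2: Rank sum for X: R1 = 1 + 2 + 3 + 4 = 10.
Step 3: U_X = R1 - n1(n1+1)/2 = 10 - 4*5/2 = 10 - 10 = 0.
       U_Y = n1*n2 - U_X = 20 - 0 = 20.
Step 4: No ties, so the exact null distribution of U (based on enumerating the C(9,4) = 126 equally likely rank assignments) gives the two-sided p-value.
Step 5: p-value = 0.015873; compare to alpha = 0.05. reject H0.

U_X = 0, p = 0.015873, reject H0 at alpha = 0.05.


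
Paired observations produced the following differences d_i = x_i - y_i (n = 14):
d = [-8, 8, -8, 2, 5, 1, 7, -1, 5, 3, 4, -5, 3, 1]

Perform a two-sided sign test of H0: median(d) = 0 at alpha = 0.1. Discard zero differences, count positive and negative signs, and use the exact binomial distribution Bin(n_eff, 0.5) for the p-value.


Step 1: Discard zero differences. Original n = 14; n_eff = number of nonzero differences = 14.
Nonzero differences (with sign): -8, +8, -8, +2, +5, +1, +7, -1, +5, +3, +4, -5, +3, +1
Step 2: Count signs: positive = 10, negative = 4.
Step 3: Under H0: P(positive) = 0.5, so the number of positives S ~ Bin(14, 0.5).
Step 4: Two-sided exact p-value = sum of Bin(14,0.5) probabilities at or below the observed probability = 0.179565.
Step 5: alpha = 0.1. fail to reject H0.

n_eff = 14, pos = 10, neg = 4, p = 0.179565, fail to reject H0.


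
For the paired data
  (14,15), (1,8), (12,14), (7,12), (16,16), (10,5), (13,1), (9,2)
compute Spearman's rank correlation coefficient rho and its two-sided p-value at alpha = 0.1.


Step 1: Rank x and y separately (midranks; no ties here).
rank(x): 14->7, 1->1, 12->5, 7->2, 16->8, 10->4, 13->6, 9->3
rank(y): 15->7, 8->4, 14->6, 12->5, 16->8, 5->3, 1->1, 2->2
Step 2: d_i = R_x(i) - R_y(i); compute d_i^2.
  (7-7)^2=0, (1-4)^2=9, (5-6)^2=1, (2-5)^2=9, (8-8)^2=0, (4-3)^2=1, (6-1)^2=25, (3-2)^2=1
sum(d^2) = 46.
Step 3: rho = 1 - 6*46 / (8*(8^2 - 1)) = 1 - 276/504 = 0.452381.
Step 4: Under H0, t = rho * sqrt((n-2)/(1-rho^2)) = 1.2425 ~ t(6).
Step 5: Two-sided p-value from the t-distribution with 6 df = 0.260405.
Step 6: alpha = 0.1. fail to reject H0.

rho = 0.4524, p = 0.260405, fail to reject H0 at alpha = 0.1.


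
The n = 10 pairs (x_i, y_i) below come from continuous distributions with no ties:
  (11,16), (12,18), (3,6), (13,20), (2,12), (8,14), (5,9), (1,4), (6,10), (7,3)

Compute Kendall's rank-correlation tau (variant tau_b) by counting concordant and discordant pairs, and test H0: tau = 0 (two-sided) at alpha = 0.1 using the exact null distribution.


Step 1: Enumerate the 45 unordered pairs (i,j) with i<j and classify each by sign(x_j-x_i) * sign(y_j-y_i).
  (1,2):dx=+1,dy=+2->C; (1,3):dx=-8,dy=-10->C; (1,4):dx=+2,dy=+4->C; (1,5):dx=-9,dy=-4->C
  (1,6):dx=-3,dy=-2->C; (1,7):dx=-6,dy=-7->C; (1,8):dx=-10,dy=-12->C; (1,9):dx=-5,dy=-6->C
  (1,10):dx=-4,dy=-13->C; (2,3):dx=-9,dy=-12->C; (2,4):dx=+1,dy=+2->C; (2,5):dx=-10,dy=-6->C
  (2,6):dx=-4,dy=-4->C; (2,7):dx=-7,dy=-9->C; (2,8):dx=-11,dy=-14->C; (2,9):dx=-6,dy=-8->C
  (2,10):dx=-5,dy=-15->C; (3,4):dx=+10,dy=+14->C; (3,5):dx=-1,dy=+6->D; (3,6):dx=+5,dy=+8->C
  (3,7):dx=+2,dy=+3->C; (3,8):dx=-2,dy=-2->C; (3,9):dx=+3,dy=+4->C; (3,10):dx=+4,dy=-3->D
  (4,5):dx=-11,dy=-8->C; (4,6):dx=-5,dy=-6->C; (4,7):dx=-8,dy=-11->C; (4,8):dx=-12,dy=-16->C
  (4,9):dx=-7,dy=-10->C; (4,10):dx=-6,dy=-17->C; (5,6):dx=+6,dy=+2->C; (5,7):dx=+3,dy=-3->D
  (5,8):dx=-1,dy=-8->C; (5,9):dx=+4,dy=-2->D; (5,10):dx=+5,dy=-9->D; (6,7):dx=-3,dy=-5->C
  (6,8):dx=-7,dy=-10->C; (6,9):dx=-2,dy=-4->C; (6,10):dx=-1,dy=-11->C; (7,8):dx=-4,dy=-5->C
  (7,9):dx=+1,dy=+1->C; (7,10):dx=+2,dy=-6->D; (8,9):dx=+5,dy=+6->C; (8,10):dx=+6,dy=-1->D
  (9,10):dx=+1,dy=-7->D
Step 2: C = 37, D = 8, total pairs = 45.
Step 3: tau = (C - D)/(n(n-1)/2) = (37 - 8)/45 = 0.644444.
Step 4: Exact two-sided p-value (enumerate n! = 3628800 permutations of y under H0): p = 0.009148.
Step 5: alpha = 0.1. reject H0.

tau_b = 0.6444 (C=37, D=8), p = 0.009148, reject H0.


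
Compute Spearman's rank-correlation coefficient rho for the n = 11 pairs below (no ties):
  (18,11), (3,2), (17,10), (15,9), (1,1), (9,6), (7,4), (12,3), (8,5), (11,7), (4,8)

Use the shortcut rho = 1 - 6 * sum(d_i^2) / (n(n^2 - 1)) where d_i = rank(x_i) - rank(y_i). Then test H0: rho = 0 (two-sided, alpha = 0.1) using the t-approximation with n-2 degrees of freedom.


Step 1: Rank x and y separately (midranks; no ties here).
rank(x): 18->11, 3->2, 17->10, 15->9, 1->1, 9->6, 7->4, 12->8, 8->5, 11->7, 4->3
rank(y): 11->11, 2->2, 10->10, 9->9, 1->1, 6->6, 4->4, 3->3, 5->5, 7->7, 8->8
Step 2: d_i = R_x(i) - R_y(i); compute d_i^2.
  (11-11)^2=0, (2-2)^2=0, (10-10)^2=0, (9-9)^2=0, (1-1)^2=0, (6-6)^2=0, (4-4)^2=0, (8-3)^2=25, (5-5)^2=0, (7-7)^2=0, (3-8)^2=25
sum(d^2) = 50.
Step 3: rho = 1 - 6*50 / (11*(11^2 - 1)) = 1 - 300/1320 = 0.772727.
Step 4: Under H0, t = rho * sqrt((n-2)/(1-rho^2)) = 3.6522 ~ t(9).
Step 5: Two-sided p-value from the t-distribution with 9 df = 0.005299.
Step 6: alpha = 0.1. reject H0.

rho = 0.7727, p = 0.005299, reject H0 at alpha = 0.1.


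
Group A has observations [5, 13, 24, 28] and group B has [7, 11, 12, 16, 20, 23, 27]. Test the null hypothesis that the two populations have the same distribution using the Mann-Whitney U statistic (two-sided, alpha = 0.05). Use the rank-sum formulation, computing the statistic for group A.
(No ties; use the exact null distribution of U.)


Step 1: Combine and sort all 11 observations; assign midranks.
sorted (value, group): (5,X), (7,Y), (11,Y), (12,Y), (13,X), (16,Y), (20,Y), (23,Y), (24,X), (27,Y), (28,X)
ranks: 5->1, 7->2, 11->3, 12->4, 13->5, 16->6, 20->7, 23->8, 24->9, 27->10, 28->11
Step 2: Rank sum for X: R1 = 1 + 5 + 9 + 11 = 26.
Step 3: U_X = R1 - n1(n1+1)/2 = 26 - 4*5/2 = 26 - 10 = 16.
       U_Y = n1*n2 - U_X = 28 - 16 = 12.
Step 4: No ties, so the exact null distribution of U (based on enumerating the C(11,4) = 330 equally likely rank assignments) gives the two-sided p-value.
Step 5: p-value = 0.787879; compare to alpha = 0.05. fail to reject H0.

U_X = 16, p = 0.787879, fail to reject H0 at alpha = 0.05.


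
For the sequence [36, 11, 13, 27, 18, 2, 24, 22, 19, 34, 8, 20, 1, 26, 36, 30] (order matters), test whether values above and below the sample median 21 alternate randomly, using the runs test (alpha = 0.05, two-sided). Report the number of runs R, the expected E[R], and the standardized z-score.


Step 1: Compute median = 21; label A = above, B = below.
Labels in order: ABBABBAABABBBAAA  (n_A = 8, n_B = 8)
Step 2: Count runs R = 9.
Step 3: Under H0 (random ordering), E[R] = 2*n_A*n_B/(n_A+n_B) + 1 = 2*8*8/16 + 1 = 9.0000.
        Var[R] = 2*n_A*n_B*(2*n_A*n_B - n_A - n_B) / ((n_A+n_B)^2 * (n_A+n_B-1)) = 14336/3840 = 3.7333.
        SD[R] = 1.9322.
Step 4: R = E[R], so z = 0 with no continuity correction.
Step 5: Two-sided p-value via normal approximation = 2*(1 - Phi(|z|)) = 1.000000.
Step 6: alpha = 0.05. fail to reject H0.

R = 9, z = 0.0000, p = 1.000000, fail to reject H0.


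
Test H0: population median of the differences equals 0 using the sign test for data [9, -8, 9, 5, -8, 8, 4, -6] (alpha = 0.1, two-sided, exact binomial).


Step 1: Discard zero differences. Original n = 8; n_eff = number of nonzero differences = 8.
Nonzero differences (with sign): +9, -8, +9, +5, -8, +8, +4, -6
Step 2: Count signs: positive = 5, negative = 3.
Step 3: Under H0: P(positive) = 0.5, so the number of positives S ~ Bin(8, 0.5).
Step 4: Two-sided exact p-value = sum of Bin(8,0.5) probabilities at or below the observed probability = 0.726562.
Step 5: alpha = 0.1. fail to reject H0.

n_eff = 8, pos = 5, neg = 3, p = 0.726562, fail to reject H0.


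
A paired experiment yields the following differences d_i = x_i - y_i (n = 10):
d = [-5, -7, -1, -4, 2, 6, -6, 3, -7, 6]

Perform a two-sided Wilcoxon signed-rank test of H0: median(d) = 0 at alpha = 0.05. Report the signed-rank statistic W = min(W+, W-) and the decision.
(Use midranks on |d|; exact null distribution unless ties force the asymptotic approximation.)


Step 1: Drop any zero differences (none here) and take |d_i|.
|d| = [5, 7, 1, 4, 2, 6, 6, 3, 7, 6]
Step 2: Midrank |d_i| (ties get averaged ranks).
ranks: |5|->5, |7|->9.5, |1|->1, |4|->4, |2|->2, |6|->7, |6|->7, |3|->3, |7|->9.5, |6|->7
Step 3: Attach original signs; sum ranks with positive sign and with negative sign.
W+ = 2 + 7 + 3 + 7 = 19
W- = 5 + 9.5 + 1 + 4 + 7 + 9.5 = 36
(Check: W+ + W- = 55 should equal n(n+1)/2 = 55.)
Step 4: Test statistic W = min(W+, W-) = 19.
Step 5: Ties in |d|, so use the tie-corrected normal approximation.
        E[W] = n(n+1)/4 = 10*11/4 = 27.5.
        Tie groups: |d|=6 (t=3), |d|=7 (t=2); sum(t^3 - t) = 30.
        Var[W] = n(n+1)(2n+1)/24 - sum(t^3-t)/48 = 2310/24 - 30/48 = 95.625.
        z = (W - E[W]) / sqrt(Var[W]) = (19 - 27.5) / 9.7788 = -0.8692.
        Two-sided p = 2*Phi(z) = 0.384723.
Step 6: alpha = 0.05. fail to reject H0.

W+ = 19, W- = 36, W = min = 19, p = 0.384723, fail to reject H0.


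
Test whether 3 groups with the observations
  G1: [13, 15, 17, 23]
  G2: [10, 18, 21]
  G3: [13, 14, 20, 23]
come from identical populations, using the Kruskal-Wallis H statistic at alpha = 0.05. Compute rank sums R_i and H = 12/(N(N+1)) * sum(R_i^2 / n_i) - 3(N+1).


Step 1: Combine all N = 11 observations and assign midranks.
sorted (value, group, rank): (10,G2,1), (13,G1,2.5), (13,G3,2.5), (14,G3,4), (15,G1,5), (17,G1,6), (18,G2,7), (20,G3,8), (21,G2,9), (23,G1,10.5), (23,G3,10.5)
Step 2: Sum ranks within each group.
R_1 = 24 (n_1 = 4)
R_2 = 17 (n_2 = 3)
R_3 = 25 (n_3 = 4)
Step 3: H = 12/(N(N+1)) * sum(R_i^2/n_i) - 3(N+1)
     = 12/(11*12) * (24^2/4 + 17^2/3 + 25^2/4) - 3*12
     = 0.090909 * 396.583 - 36
     = 0.053030.
Step 4: Ties present; correction factor C = 1 - 12/(11^3 - 11) = 0.990909. Corrected H = 0.053030 / 0.990909 = 0.053517.
Step 5: Under H0, H ~ chi^2(2); p-value = 0.973596.
Step 6: alpha = 0.05. fail to reject H0.

H = 0.0535, df = 2, p = 0.973596, fail to reject H0.


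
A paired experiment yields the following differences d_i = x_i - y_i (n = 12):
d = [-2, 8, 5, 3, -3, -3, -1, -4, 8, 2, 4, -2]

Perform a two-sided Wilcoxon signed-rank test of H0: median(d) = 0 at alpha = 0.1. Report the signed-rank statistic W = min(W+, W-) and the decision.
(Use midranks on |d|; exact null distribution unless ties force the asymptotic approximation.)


Step 1: Drop any zero differences (none here) and take |d_i|.
|d| = [2, 8, 5, 3, 3, 3, 1, 4, 8, 2, 4, 2]
Step 2: Midrank |d_i| (ties get averaged ranks).
ranks: |2|->3, |8|->11.5, |5|->10, |3|->6, |3|->6, |3|->6, |1|->1, |4|->8.5, |8|->11.5, |2|->3, |4|->8.5, |2|->3
Step 3: Attach original signs; sum ranks with positive sign and with negative sign.
W+ = 11.5 + 10 + 6 + 11.5 + 3 + 8.5 = 50.5
W- = 3 + 6 + 6 + 1 + 8.5 + 3 = 27.5
(Check: W+ + W- = 78 should equal n(n+1)/2 = 78.)
Step 4: Test statistic W = min(W+, W-) = 27.5.
Step 5: Ties in |d|, so use the tie-corrected normal approximation.
        E[W] = n(n+1)/4 = 12*13/4 = 39.
        Tie groups: |d|=2 (t=3), |d|=3 (t=3), |d|=4 (t=2), |d|=8 (t=2); sum(t^3 - t) = 60.
        Var[W] = n(n+1)(2n+1)/24 - sum(t^3-t)/48 = 3900/24 - 60/48 = 161.25.
        z = (W - E[W]) / sqrt(Var[W]) = (27.5 - 39) / 12.6984 = -0.9056.
        Two-sided p = 2*Phi(z) = 0.365135.
Step 6: alpha = 0.1. fail to reject H0.

W+ = 50.5, W- = 27.5, W = min = 27.5, p = 0.365135, fail to reject H0.


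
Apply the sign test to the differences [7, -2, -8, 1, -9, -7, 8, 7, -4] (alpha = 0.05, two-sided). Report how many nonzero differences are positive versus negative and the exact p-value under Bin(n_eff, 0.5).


Step 1: Discard zero differences. Original n = 9; n_eff = number of nonzero differences = 9.
Nonzero differences (with sign): +7, -2, -8, +1, -9, -7, +8, +7, -4
Step 2: Count signs: positive = 4, negative = 5.
Step 3: Under H0: P(positive) = 0.5, so the number of positives S ~ Bin(9, 0.5).
Step 4: Two-sided exact p-value = sum of Bin(9,0.5) probabilities at or below the observed probability = 1.000000.
Step 5: alpha = 0.05. fail to reject H0.

n_eff = 9, pos = 4, neg = 5, p = 1.000000, fail to reject H0.


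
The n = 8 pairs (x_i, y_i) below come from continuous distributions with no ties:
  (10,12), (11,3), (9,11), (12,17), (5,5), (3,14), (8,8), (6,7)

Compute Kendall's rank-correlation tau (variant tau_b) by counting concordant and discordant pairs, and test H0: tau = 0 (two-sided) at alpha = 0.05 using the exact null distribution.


Step 1: Enumerate the 28 unordered pairs (i,j) with i<j and classify each by sign(x_j-x_i) * sign(y_j-y_i).
  (1,2):dx=+1,dy=-9->D; (1,3):dx=-1,dy=-1->C; (1,4):dx=+2,dy=+5->C; (1,5):dx=-5,dy=-7->C
  (1,6):dx=-7,dy=+2->D; (1,7):dx=-2,dy=-4->C; (1,8):dx=-4,dy=-5->C; (2,3):dx=-2,dy=+8->D
  (2,4):dx=+1,dy=+14->C; (2,5):dx=-6,dy=+2->D; (2,6):dx=-8,dy=+11->D; (2,7):dx=-3,dy=+5->D
  (2,8):dx=-5,dy=+4->D; (3,4):dx=+3,dy=+6->C; (3,5):dx=-4,dy=-6->C; (3,6):dx=-6,dy=+3->D
  (3,7):dx=-1,dy=-3->C; (3,8):dx=-3,dy=-4->C; (4,5):dx=-7,dy=-12->C; (4,6):dx=-9,dy=-3->C
  (4,7):dx=-4,dy=-9->C; (4,8):dx=-6,dy=-10->C; (5,6):dx=-2,dy=+9->D; (5,7):dx=+3,dy=+3->C
  (5,8):dx=+1,dy=+2->C; (6,7):dx=+5,dy=-6->D; (6,8):dx=+3,dy=-7->D; (7,8):dx=-2,dy=-1->C
Step 2: C = 17, D = 11, total pairs = 28.
Step 3: tau = (C - D)/(n(n-1)/2) = (17 - 11)/28 = 0.214286.
Step 4: Exact two-sided p-value (enumerate n! = 40320 permutations of y under H0): p = 0.548413.
Step 5: alpha = 0.05. fail to reject H0.

tau_b = 0.2143 (C=17, D=11), p = 0.548413, fail to reject H0.


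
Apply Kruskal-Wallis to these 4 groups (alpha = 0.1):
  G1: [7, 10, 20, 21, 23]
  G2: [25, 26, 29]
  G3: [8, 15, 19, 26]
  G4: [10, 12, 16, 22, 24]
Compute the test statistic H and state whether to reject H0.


Step 1: Combine all N = 17 observations and assign midranks.
sorted (value, group, rank): (7,G1,1), (8,G3,2), (10,G1,3.5), (10,G4,3.5), (12,G4,5), (15,G3,6), (16,G4,7), (19,G3,8), (20,G1,9), (21,G1,10), (22,G4,11), (23,G1,12), (24,G4,13), (25,G2,14), (26,G2,15.5), (26,G3,15.5), (29,G2,17)
Step 2: Sum ranks within each group.
R_1 = 35.5 (n_1 = 5)
R_2 = 46.5 (n_2 = 3)
R_3 = 31.5 (n_3 = 4)
R_4 = 39.5 (n_4 = 5)
Step 3: H = 12/(N(N+1)) * sum(R_i^2/n_i) - 3(N+1)
     = 12/(17*18) * (35.5^2/5 + 46.5^2/3 + 31.5^2/4 + 39.5^2/5) - 3*18
     = 0.039216 * 1532.91 - 54
     = 6.114216.
Step 4: Ties present; correction factor C = 1 - 12/(17^3 - 17) = 0.997549. Corrected H = 6.114216 / 0.997549 = 6.129238.
Step 5: Under H0, H ~ chi^2(3); p-value = 0.105489.
Step 6: alpha = 0.1. fail to reject H0.

H = 6.1292, df = 3, p = 0.105489, fail to reject H0.


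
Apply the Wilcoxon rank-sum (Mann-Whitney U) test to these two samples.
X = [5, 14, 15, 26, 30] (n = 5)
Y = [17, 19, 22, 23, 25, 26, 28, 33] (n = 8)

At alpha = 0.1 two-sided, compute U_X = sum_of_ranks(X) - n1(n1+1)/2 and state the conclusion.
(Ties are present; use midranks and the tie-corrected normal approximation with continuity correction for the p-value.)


Step 1: Combine and sort all 13 observations; assign midranks.
sorted (value, group): (5,X), (14,X), (15,X), (17,Y), (19,Y), (22,Y), (23,Y), (25,Y), (26,X), (26,Y), (28,Y), (30,X), (33,Y)
ranks: 5->1, 14->2, 15->3, 17->4, 19->5, 22->6, 23->7, 25->8, 26->9.5, 26->9.5, 28->11, 30->12, 33->13
Step 2: Rank sum for X: R1 = 1 + 2 + 3 + 9.5 + 12 = 27.5.
Step 3: U_X = R1 - n1(n1+1)/2 = 27.5 - 5*6/2 = 27.5 - 15 = 12.5.
       U_Y = n1*n2 - U_X = 40 - 12.5 = 27.5.
Step 4: Ties are present, so use the tie-corrected normal approximation (with continuity correction) for the p-value.
Step 5: p-value = 0.304842; compare to alpha = 0.1. fail to reject H0.

U_X = 12.5, p = 0.304842, fail to reject H0 at alpha = 0.1.


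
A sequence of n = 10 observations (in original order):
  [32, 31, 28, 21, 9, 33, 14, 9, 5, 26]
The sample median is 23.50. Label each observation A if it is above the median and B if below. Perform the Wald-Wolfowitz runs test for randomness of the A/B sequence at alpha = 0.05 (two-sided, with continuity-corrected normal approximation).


Step 1: Compute median = 23.50; label A = above, B = below.
Labels in order: AAABBABBBA  (n_A = 5, n_B = 5)
Step 2: Count runs R = 5.
Step 3: Under H0 (random ordering), E[R] = 2*n_A*n_B/(n_A+n_B) + 1 = 2*5*5/10 + 1 = 6.0000.
        Var[R] = 2*n_A*n_B*(2*n_A*n_B - n_A - n_B) / ((n_A+n_B)^2 * (n_A+n_B-1)) = 2000/900 = 2.2222.
        SD[R] = 1.4907.
Step 4: Continuity-corrected z = (R + 0.5 - E[R]) / SD[R] = (5 + 0.5 - 6.0000) / 1.4907 = -0.3354.
Step 5: Two-sided p-value via normal approximation = 2*(1 - Phi(|z|)) = 0.737316.
Step 6: alpha = 0.05. fail to reject H0.

R = 5, z = -0.3354, p = 0.737316, fail to reject H0.


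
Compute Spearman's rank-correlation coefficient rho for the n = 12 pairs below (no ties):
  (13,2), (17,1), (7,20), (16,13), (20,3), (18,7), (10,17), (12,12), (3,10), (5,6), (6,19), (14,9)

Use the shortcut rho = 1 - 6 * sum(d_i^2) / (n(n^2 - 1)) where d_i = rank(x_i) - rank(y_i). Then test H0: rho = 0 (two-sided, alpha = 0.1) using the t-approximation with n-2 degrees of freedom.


Step 1: Rank x and y separately (midranks; no ties here).
rank(x): 13->7, 17->10, 7->4, 16->9, 20->12, 18->11, 10->5, 12->6, 3->1, 5->2, 6->3, 14->8
rank(y): 2->2, 1->1, 20->12, 13->9, 3->3, 7->5, 17->10, 12->8, 10->7, 6->4, 19->11, 9->6
Step 2: d_i = R_x(i) - R_y(i); compute d_i^2.
  (7-2)^2=25, (10-1)^2=81, (4-12)^2=64, (9-9)^2=0, (12-3)^2=81, (11-5)^2=36, (5-10)^2=25, (6-8)^2=4, (1-7)^2=36, (2-4)^2=4, (3-11)^2=64, (8-6)^2=4
sum(d^2) = 424.
Step 3: rho = 1 - 6*424 / (12*(12^2 - 1)) = 1 - 2544/1716 = -0.482517.
Step 4: Under H0, t = rho * sqrt((n-2)/(1-rho^2)) = -1.7421 ~ t(10).
Step 5: Two-sided p-value from the t-distribution with 10 df = 0.112109.
Step 6: alpha = 0.1. fail to reject H0.

rho = -0.4825, p = 0.112109, fail to reject H0 at alpha = 0.1.


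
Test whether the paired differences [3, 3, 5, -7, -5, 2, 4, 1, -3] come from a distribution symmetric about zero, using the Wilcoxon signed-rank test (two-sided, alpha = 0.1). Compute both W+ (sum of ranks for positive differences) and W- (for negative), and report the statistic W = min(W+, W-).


Step 1: Drop any zero differences (none here) and take |d_i|.
|d| = [3, 3, 5, 7, 5, 2, 4, 1, 3]
Step 2: Midrank |d_i| (ties get averaged ranks).
ranks: |3|->4, |3|->4, |5|->7.5, |7|->9, |5|->7.5, |2|->2, |4|->6, |1|->1, |3|->4
Step 3: Attach original signs; sum ranks with positive sign and with negative sign.
W+ = 4 + 4 + 7.5 + 2 + 6 + 1 = 24.5
W- = 9 + 7.5 + 4 = 20.5
(Check: W+ + W- = 45 should equal n(n+1)/2 = 45.)
Step 4: Test statistic W = min(W+, W-) = 20.5.
Step 5: Ties in |d|, so use the tie-corrected normal approximation.
        E[W] = n(n+1)/4 = 9*10/4 = 22.5.
        Tie groups: |d|=3 (t=3), |d|=5 (t=2); sum(t^3 - t) = 30.
        Var[W] = n(n+1)(2n+1)/24 - sum(t^3-t)/48 = 1710/24 - 30/48 = 70.625.
        z = (W - E[W]) / sqrt(Var[W]) = (20.5 - 22.5) / 8.4039 = -0.2380.
        Two-sided p = 2*Phi(z) = 0.811892.
Step 6: alpha = 0.1. fail to reject H0.

W+ = 24.5, W- = 20.5, W = min = 20.5, p = 0.811892, fail to reject H0.
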